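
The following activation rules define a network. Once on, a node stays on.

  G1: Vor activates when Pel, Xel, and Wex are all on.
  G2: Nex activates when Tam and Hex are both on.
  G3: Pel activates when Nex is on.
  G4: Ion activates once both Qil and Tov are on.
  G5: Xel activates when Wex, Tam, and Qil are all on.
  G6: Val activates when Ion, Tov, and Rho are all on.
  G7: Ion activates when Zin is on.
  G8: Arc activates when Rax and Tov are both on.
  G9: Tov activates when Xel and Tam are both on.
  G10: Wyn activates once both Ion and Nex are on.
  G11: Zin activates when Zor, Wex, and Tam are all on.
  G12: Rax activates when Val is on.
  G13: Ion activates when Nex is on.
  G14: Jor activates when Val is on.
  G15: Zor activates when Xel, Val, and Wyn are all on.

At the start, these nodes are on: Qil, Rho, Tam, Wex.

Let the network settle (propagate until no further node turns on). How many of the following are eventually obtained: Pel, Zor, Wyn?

Pel would need Nex (G3), but Nex never turns on.
Zor would need Xel, Val, and Wyn (G15), but Wyn never turns on.
Wyn would need Ion and Nex (G10), but Nex never turns on.
None of the 3 are reached.

0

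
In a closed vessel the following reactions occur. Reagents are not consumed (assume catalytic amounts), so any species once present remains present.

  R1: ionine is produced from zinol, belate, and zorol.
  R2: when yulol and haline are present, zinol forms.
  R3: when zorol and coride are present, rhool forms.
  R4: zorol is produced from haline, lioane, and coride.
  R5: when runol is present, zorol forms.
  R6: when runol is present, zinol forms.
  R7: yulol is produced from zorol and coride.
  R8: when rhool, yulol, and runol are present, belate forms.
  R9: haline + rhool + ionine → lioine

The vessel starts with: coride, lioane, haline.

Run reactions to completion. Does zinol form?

Yes

haline, lioane, and coride present → zorol forms (R4).
zorol and coride present → yulol forms (R7).
yulol and haline present → zinol forms (R2).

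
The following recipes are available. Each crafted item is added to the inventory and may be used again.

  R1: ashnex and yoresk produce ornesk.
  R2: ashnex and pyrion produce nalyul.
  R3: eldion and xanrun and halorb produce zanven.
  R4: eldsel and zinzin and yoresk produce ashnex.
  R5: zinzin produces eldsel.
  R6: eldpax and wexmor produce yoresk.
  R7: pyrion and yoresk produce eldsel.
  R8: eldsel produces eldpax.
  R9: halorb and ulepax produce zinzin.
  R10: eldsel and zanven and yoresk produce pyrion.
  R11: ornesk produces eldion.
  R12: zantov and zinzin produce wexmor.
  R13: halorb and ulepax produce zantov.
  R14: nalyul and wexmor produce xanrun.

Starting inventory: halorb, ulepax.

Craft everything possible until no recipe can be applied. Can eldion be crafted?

Yes

halorb and ulepax → zantov (R13).
halorb and ulepax → zinzin (R9).
Using R12, zantov and zinzin make wexmor.
zinzin → eldsel (R5).
eldsel → eldpax (R8).
Using R6, eldpax and wexmor make yoresk.
Using R4, eldsel, zinzin, and yoresk make ashnex.
ashnex and yoresk → ornesk (R1).
Using R11, ornesk makes eldion.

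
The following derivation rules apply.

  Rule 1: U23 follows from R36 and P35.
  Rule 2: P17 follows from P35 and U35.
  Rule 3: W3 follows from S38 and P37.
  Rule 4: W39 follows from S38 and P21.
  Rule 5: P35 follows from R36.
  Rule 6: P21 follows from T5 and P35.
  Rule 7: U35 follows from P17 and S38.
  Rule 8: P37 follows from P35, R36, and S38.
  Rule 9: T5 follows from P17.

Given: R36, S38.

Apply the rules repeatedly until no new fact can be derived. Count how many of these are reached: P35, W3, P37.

From R36, Rule 5 gives P35.
From P35, R36, and S38, Rule 8 gives P37.
From S38 and P37, Rule 3 gives W3.
P35: reached.
W3: reached.
P37: reached.
All 3 are reached.

3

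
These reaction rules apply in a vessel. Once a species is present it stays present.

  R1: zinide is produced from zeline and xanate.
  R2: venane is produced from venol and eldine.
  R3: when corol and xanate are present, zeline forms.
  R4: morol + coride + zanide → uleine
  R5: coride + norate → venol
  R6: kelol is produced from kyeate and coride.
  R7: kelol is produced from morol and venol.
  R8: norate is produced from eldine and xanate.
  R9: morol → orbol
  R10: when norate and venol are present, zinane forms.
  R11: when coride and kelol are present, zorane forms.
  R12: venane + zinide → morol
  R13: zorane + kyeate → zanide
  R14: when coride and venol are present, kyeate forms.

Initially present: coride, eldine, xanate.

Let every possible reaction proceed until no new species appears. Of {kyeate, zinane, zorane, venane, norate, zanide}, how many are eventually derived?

6

eldine and xanate present → norate forms (R8).
coride and norate present → venol forms (R5).
norate and venol present → zinane forms (R10).
venol and eldine present → venane forms (R2).
coride and venol present → kyeate forms (R14).
kyeate and coride present → kelol forms (R6).
coride and kelol present → zorane forms (R11).
zorane and kyeate present → zanide forms (R13).
kyeate: reached.
zinane: reached.
zorane: reached.
venane: reached.
norate: reached.
zanide: reached.
All 6 are reached.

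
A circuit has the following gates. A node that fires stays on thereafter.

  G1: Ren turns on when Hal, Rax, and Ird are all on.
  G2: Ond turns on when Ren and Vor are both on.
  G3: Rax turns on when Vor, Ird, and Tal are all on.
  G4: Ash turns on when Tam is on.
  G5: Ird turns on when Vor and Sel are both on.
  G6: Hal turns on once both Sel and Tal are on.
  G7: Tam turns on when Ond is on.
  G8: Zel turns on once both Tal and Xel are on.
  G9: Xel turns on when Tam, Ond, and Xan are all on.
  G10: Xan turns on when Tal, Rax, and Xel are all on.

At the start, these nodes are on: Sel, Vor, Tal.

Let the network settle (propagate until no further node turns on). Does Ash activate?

Yes

G5: Vor and Sel on → Ird on.
Sel and Tal are on, so Hal turns on (G6).
G3: Vor, Ird, and Tal on → Rax on.
G1: Hal, Rax, and Ird on → Ren on.
G2: Ren and Vor on → Ond on.
G7: Ond on → Tam on.
Tam is on, so Ash turns on (G4).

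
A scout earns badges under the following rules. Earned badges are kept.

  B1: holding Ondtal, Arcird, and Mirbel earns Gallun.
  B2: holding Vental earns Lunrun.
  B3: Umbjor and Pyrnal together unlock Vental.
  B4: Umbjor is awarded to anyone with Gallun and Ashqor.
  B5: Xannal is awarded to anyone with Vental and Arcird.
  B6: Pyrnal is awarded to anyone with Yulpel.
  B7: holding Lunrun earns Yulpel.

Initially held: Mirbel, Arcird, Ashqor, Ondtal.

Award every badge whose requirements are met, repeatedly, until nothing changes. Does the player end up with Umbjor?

Yes

With Ondtal, Arcird, and Mirbel, Gallun is earned (B1).
With Gallun and Ashqor, Umbjor is earned (B4).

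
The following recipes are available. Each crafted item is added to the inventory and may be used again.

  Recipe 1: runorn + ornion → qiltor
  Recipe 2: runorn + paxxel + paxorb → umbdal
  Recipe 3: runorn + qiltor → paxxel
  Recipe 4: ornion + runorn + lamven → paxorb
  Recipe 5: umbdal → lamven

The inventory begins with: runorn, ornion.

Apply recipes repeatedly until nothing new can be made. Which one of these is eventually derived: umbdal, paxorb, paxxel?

paxxel

Using Recipe 1, runorn and ornion make qiltor.
runorn + qiltor → paxxel (Recipe 3).
umbdal would need runorn, paxxel, and paxorb (Recipe 2), but paxorb is never obtained. paxorb would need ornion, runorn, and lamven (Recipe 4), but lamven is never obtained.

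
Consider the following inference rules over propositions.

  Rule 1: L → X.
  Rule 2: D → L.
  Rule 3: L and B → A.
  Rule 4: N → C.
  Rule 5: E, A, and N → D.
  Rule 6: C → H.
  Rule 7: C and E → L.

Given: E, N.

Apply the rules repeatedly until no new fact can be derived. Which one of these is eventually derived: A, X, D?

X

N holds, so C follows (Rule 4).
From C and E, Rule 7 gives L.
L holds, so X follows (Rule 1).
A would need L and B (Rule 3), but B is never established. D would need E, A, and N (Rule 5), but A is never established.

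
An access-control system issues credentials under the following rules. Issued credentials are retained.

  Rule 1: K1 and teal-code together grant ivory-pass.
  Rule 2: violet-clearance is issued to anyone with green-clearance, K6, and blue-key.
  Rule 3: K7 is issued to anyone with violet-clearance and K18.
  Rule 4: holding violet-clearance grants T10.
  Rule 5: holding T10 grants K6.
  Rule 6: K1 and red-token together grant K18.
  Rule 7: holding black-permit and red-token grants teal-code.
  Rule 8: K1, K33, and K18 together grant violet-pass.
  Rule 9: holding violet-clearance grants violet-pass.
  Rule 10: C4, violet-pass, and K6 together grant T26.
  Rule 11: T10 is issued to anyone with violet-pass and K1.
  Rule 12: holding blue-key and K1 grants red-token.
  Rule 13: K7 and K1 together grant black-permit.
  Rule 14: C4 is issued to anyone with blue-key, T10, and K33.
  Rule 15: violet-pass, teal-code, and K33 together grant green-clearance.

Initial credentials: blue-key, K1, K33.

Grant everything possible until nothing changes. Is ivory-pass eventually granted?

No

ivory-pass would need K1 and teal-code (Rule 1), but teal-code is never granted.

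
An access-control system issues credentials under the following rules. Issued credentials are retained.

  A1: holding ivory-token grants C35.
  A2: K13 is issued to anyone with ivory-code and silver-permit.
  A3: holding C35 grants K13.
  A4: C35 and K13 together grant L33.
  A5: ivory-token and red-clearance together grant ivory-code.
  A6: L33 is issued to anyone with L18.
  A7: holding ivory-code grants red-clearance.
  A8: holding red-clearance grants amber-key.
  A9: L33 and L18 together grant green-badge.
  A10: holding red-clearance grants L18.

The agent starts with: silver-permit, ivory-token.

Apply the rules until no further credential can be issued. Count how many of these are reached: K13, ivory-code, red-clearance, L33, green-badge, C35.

3

Holding ivory-token grants C35 (A1).
Holding C35 grants K13 (A3).
Holding C35 and K13 grants L33 (A4).
K13: reached.
ivory-code would need ivory-token and red-clearance (A5), but red-clearance is never granted.
red-clearance would need ivory-code (A7), but ivory-code is never granted.
L33: reached.
green-badge would need L33 and L18 (A9), but L18 is never granted.
C35: reached.
Reached: K13, L33, and C35 — 3 of the 6.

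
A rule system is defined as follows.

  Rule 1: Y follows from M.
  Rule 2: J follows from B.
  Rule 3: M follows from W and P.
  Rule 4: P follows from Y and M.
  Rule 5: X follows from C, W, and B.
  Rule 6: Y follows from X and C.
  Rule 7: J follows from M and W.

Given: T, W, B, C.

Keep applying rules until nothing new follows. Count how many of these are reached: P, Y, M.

1

From C, W, and B, Rule 5 gives X.
From X and C, Rule 6 gives Y.
P would need Y and M (Rule 4), but M is never established.
Y: reached.
M would need W and P (Rule 3), but P is never established.
Reached: Y — 1 of the 3.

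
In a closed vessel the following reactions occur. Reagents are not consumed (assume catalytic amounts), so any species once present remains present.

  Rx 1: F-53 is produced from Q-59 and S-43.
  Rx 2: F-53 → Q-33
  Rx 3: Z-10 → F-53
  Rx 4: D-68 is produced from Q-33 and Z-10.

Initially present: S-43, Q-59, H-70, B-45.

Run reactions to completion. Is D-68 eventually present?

No

D-68 would need Q-33 and Z-10 (Rx 4), but Z-10 never forms.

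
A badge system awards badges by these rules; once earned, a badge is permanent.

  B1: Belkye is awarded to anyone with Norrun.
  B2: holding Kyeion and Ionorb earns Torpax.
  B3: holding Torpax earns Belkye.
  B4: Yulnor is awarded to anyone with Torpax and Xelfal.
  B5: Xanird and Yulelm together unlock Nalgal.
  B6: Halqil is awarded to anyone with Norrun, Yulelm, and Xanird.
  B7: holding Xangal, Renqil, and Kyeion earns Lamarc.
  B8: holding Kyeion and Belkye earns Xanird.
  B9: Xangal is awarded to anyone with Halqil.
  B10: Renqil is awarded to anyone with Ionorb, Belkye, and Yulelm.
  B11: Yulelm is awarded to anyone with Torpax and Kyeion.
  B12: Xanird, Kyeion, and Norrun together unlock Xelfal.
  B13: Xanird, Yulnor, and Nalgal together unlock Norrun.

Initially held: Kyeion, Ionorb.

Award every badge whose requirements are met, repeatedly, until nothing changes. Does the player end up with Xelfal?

Xelfal would need Xanird, Kyeion, and Norrun (B12), but Norrun is never earned.

No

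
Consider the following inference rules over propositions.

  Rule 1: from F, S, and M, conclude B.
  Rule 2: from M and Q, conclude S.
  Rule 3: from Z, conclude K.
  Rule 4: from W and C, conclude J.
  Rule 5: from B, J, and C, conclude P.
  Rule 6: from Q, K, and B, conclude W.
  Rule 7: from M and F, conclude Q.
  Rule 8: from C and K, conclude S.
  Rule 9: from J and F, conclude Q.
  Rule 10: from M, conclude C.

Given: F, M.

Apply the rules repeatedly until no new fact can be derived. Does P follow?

P would need B, J, and C (Rule 5), but J is never established.

No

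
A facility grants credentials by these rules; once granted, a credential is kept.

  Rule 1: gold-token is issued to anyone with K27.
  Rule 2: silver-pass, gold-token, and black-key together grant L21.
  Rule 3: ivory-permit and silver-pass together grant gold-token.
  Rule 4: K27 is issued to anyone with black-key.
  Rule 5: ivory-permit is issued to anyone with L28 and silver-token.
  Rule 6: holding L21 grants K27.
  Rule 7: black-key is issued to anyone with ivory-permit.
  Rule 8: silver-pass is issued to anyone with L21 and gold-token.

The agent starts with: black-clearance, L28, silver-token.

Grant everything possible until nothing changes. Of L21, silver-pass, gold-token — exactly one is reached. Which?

gold-token

Holding L28 and silver-token grants ivory-permit (Rule 5).
Holding ivory-permit grants black-key (Rule 7).
Holding black-key grants K27 (Rule 4).
Holding K27 grants gold-token (Rule 1).
L21 would need silver-pass, gold-token, and black-key (Rule 2), but silver-pass is never granted. silver-pass would need L21 and gold-token (Rule 8), but L21 is never granted.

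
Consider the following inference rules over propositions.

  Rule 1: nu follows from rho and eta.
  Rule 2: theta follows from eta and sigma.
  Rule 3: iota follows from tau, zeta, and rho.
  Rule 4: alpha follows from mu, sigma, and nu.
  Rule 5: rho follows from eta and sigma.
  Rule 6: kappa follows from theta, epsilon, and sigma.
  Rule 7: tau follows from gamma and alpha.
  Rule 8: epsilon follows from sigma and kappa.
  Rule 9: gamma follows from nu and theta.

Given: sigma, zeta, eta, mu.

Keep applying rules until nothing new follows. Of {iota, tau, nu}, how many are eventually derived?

From eta and sigma, Rule 5 gives rho.
eta and sigma hold, so theta follows (Rule 2).
rho and eta hold, so nu follows (Rule 1).
From nu and theta, Rule 9 gives gamma.
mu, sigma, and nu hold, so alpha follows (Rule 4).
gamma and alpha hold, so tau follows (Rule 7).
tau, zeta, and rho hold, so iota follows (Rule 3).
iota: reached.
tau: reached.
nu: reached.
All 3 are reached.

3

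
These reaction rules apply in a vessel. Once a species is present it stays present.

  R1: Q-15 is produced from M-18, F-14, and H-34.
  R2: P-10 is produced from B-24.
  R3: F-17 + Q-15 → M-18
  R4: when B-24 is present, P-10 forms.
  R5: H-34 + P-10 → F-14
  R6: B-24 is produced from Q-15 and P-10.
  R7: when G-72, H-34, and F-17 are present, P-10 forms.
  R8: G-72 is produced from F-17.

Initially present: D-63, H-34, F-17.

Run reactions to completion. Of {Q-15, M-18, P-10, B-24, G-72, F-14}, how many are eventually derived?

F-17 present → G-72 forms (R8).
G-72, H-34, and F-17 present → P-10 forms (R7).
H-34 and P-10 present → F-14 forms (R5).
Q-15 would need M-18, F-14, and H-34 (R1), but M-18 never forms.
M-18 would need F-17 and Q-15 (R3), but Q-15 never forms.
P-10: reached.
B-24 would need Q-15 and P-10 (R6), but Q-15 never forms.
G-72: reached.
F-14: reached.
Reached: P-10, G-72, and F-14 — 3 of the 6.

3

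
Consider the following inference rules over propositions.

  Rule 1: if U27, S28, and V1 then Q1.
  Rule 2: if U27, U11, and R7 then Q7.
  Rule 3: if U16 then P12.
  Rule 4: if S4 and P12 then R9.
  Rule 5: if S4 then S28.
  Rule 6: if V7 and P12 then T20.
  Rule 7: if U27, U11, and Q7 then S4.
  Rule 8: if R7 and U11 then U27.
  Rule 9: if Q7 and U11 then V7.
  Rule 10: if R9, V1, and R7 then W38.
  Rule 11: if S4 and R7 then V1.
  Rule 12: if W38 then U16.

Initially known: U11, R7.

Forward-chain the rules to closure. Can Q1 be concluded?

Yes

From R7 and U11, Rule 8 gives U27.
From U27, U11, and R7, Rule 2 gives Q7.
From U27, U11, and Q7, Rule 7 gives S4.
From S4 and R7, Rule 11 gives V1.
From S4, Rule 5 gives S28.
From U27, S28, and V1, Rule 1 gives Q1.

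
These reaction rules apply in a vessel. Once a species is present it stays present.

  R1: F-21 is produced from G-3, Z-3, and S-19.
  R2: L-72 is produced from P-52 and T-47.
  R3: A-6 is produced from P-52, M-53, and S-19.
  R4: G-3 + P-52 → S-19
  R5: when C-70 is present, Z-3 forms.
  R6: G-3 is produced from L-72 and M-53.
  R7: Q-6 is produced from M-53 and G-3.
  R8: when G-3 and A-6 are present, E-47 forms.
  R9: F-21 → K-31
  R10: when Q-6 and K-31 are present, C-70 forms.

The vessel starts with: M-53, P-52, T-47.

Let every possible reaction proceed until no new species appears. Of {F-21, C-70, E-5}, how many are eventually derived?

0

F-21 would need G-3, Z-3, and S-19 (R1), but Z-3 never forms.
C-70 would need Q-6 and K-31 (R10), but K-31 never forms.
No rule produces E-5, and it is not given.
None of the 3 are reached.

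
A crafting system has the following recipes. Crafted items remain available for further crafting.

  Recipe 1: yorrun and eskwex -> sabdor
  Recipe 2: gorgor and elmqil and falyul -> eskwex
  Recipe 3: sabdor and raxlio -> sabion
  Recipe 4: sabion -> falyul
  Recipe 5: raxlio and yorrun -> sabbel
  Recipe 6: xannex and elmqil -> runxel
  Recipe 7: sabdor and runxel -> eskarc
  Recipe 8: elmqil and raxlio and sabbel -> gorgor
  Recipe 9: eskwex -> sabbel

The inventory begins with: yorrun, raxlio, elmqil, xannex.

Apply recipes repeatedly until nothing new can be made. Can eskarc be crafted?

No

eskarc would need sabdor and runxel (Recipe 7), but sabdor is never obtained.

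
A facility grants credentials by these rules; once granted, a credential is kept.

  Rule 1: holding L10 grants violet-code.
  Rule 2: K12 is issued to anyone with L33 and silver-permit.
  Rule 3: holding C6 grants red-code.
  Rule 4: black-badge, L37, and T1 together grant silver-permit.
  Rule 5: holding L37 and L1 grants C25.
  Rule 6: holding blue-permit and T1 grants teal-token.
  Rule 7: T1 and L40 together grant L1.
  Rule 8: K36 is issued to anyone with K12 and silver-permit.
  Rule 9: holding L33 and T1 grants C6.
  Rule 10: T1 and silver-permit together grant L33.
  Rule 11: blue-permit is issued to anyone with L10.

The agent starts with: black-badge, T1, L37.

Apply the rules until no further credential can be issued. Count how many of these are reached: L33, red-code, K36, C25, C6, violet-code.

4

Holding black-badge, L37, and T1 grants silver-permit (Rule 4).
Holding T1 and silver-permit grants L33 (Rule 10).
Holding L33 and silver-permit grants K12 (Rule 2).
Holding L33 and T1 grants C6 (Rule 9).
Holding K12 and silver-permit grants K36 (Rule 8).
Holding C6 grants red-code (Rule 3).
L33: reached.
red-code: reached.
K36: reached.
C25 would need L37 and L1 (Rule 5), but L1 is never granted.
C6: reached.
violet-code would need L10 (Rule 1), but L10 is never granted.
Reached: L33, red-code, K36, and C6 — 4 of the 6.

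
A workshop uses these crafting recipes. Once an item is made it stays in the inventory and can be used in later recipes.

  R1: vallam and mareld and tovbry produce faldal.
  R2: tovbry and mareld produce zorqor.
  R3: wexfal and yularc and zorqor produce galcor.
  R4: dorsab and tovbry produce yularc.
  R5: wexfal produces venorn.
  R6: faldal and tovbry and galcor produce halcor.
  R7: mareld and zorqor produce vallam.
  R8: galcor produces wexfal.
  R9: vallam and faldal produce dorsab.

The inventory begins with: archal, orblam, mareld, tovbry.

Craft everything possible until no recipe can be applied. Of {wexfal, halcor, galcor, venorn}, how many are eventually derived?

wexfal would need galcor (R8), but galcor is never obtained.
halcor would need faldal, tovbry, and galcor (R6), but galcor is never obtained.
galcor would need wexfal, yularc, and zorqor (R3), but wexfal is never obtained.
venorn would need wexfal (R5), but wexfal is never obtained.
None of the 4 are reached.

0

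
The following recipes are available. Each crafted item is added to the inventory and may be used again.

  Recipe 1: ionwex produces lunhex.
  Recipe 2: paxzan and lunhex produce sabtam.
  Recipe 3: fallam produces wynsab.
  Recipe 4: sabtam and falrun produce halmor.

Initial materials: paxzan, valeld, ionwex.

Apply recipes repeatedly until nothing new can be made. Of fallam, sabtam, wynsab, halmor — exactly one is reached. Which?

Using Recipe 1, ionwex makes lunhex.
paxzan and lunhex → sabtam (Recipe 2).
wynsab would need fallam (Recipe 3), but fallam is never obtained. No rule produces fallam, and it is not given. halmor would need sabtam and falrun (Recipe 4), but falrun is never obtained.

sabtam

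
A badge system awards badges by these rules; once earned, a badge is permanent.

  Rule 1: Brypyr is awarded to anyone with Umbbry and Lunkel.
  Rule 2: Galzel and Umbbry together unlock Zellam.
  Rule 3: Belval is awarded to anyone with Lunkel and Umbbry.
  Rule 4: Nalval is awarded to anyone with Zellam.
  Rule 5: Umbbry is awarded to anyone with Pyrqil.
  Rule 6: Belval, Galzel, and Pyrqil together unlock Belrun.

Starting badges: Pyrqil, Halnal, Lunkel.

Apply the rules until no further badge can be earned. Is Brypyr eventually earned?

Yes

With Pyrqil, Umbbry is earned (Rule 5).
With Umbbry and Lunkel, Brypyr is earned (Rule 1).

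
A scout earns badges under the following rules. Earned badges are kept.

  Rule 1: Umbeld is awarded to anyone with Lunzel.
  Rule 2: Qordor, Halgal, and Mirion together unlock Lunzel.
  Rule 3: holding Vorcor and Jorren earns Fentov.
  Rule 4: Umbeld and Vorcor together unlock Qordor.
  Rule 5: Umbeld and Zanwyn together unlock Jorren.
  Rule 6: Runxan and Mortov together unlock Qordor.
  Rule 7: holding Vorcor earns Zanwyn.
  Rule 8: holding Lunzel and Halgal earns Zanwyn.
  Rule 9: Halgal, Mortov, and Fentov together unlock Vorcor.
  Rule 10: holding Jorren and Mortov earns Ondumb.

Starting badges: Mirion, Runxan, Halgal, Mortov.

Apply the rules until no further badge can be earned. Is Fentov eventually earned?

Fentov would need Vorcor and Jorren (Rule 3), but Vorcor is never earned.

No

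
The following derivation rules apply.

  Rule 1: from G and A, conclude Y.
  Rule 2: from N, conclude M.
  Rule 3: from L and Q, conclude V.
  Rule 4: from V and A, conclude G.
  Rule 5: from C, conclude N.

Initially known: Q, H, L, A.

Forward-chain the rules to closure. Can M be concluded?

M would need N (Rule 2), but N is never established.

No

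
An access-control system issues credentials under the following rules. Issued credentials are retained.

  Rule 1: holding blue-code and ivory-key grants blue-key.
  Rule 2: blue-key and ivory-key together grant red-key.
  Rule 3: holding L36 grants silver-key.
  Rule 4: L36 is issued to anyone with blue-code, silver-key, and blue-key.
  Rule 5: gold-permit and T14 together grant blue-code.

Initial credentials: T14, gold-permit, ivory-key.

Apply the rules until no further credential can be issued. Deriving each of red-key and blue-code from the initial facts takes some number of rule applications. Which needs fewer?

blue-code: Holding gold-permit and T14 grants blue-code (Rule 5). [1 rule application]
red-key: Holding gold-permit and T14 grants blue-code (Rule 5). Holding blue-code and ivory-key grants blue-key (Rule 1). Holding blue-key and ivory-key grants red-key (Rule 2). [3 rule applications]
blue-code needs fewer.

blue-code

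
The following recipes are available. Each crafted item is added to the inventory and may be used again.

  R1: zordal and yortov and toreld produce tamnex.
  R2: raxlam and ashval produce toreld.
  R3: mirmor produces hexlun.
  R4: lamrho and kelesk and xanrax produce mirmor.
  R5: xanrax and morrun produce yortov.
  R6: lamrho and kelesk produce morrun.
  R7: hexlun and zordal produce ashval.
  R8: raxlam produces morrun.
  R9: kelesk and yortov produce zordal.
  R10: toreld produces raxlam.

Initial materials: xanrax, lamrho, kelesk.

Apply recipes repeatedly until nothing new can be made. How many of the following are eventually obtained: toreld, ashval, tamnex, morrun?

lamrho and kelesk and xanrax → mirmor (R4).
lamrho and kelesk → morrun (R6).
xanrax and morrun → yortov (R5).
mirmor → hexlun (R3).
kelesk and yortov → zordal (R9).
hexlun and zordal → ashval (R7).
toreld would need raxlam and ashval (R2), but raxlam is never obtained.
ashval: reached.
tamnex would need zordal, yortov, and toreld (R1), but toreld is never obtained.
morrun: reached.
Reached: ashval and morrun — 2 of the 4.

2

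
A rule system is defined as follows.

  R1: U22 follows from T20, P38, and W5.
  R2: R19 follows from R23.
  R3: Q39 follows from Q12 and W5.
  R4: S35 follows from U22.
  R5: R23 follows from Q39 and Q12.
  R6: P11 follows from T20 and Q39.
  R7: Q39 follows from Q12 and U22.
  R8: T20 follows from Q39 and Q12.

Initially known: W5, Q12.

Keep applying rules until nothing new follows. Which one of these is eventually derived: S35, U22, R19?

R19

Q12 and W5 hold, so Q39 follows (R3).
Q39 and Q12 hold, so R23 follows (R5).
R23 holds, so R19 follows (R2).
U22 would need T20, P38, and W5 (R1), but P38 is never established. S35 would need U22 (R4), but U22 is never established.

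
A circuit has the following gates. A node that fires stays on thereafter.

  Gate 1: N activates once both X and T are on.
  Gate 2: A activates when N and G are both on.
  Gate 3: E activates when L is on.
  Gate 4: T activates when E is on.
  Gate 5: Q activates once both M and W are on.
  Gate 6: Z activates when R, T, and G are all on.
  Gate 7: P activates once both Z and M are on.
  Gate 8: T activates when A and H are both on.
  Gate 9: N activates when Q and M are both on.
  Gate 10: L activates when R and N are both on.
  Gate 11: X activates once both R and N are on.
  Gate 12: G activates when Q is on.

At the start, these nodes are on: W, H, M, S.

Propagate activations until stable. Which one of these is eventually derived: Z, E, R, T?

Gate 5: M and W on → Q on.
Q and M are on, so N activates (Gate 9).
Q is on, so G activates (Gate 12).
Gate 2: N and G on → A on.
A and H are on, so T activates (Gate 8).
E would need L (Gate 3), but L never turns on. Z would need R, T, and G (Gate 6), but R never turns on. No rule produces R, and it is not given.

T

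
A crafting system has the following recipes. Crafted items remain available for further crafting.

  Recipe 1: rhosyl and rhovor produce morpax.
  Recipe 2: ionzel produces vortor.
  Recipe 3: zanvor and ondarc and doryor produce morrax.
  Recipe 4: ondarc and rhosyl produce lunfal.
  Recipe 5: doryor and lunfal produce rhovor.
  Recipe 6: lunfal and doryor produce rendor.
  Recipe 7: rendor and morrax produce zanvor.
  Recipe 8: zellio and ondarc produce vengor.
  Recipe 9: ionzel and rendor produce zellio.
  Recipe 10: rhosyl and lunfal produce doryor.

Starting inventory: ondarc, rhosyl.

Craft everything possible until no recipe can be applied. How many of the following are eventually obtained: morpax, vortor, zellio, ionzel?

ondarc and rhosyl → lunfal (Recipe 4).
rhosyl and lunfal → doryor (Recipe 10).
Using Recipe 5, doryor and lunfal make rhovor.
Using Recipe 1, rhosyl and rhovor make morpax.
morpax: reached.
vortor would need ionzel (Recipe 2), but ionzel is never obtained.
zellio would need ionzel and rendor (Recipe 9), but ionzel is never obtained.
No rule produces ionzel, and it is not given.
Reached: morpax — 1 of the 4.

1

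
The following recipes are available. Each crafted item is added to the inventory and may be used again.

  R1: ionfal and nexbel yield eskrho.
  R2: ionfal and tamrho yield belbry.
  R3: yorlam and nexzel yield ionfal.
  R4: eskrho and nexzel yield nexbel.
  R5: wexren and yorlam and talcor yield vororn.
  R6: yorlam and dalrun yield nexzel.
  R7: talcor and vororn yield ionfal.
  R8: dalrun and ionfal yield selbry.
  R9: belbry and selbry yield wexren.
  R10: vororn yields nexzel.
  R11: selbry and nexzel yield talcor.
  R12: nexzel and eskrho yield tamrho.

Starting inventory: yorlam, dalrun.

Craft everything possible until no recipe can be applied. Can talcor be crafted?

Yes

Using R6, yorlam and dalrun make nexzel.
yorlam and nexzel → ionfal (R3).
dalrun and ionfal → selbry (R8).
selbry and nexzel → talcor (R11).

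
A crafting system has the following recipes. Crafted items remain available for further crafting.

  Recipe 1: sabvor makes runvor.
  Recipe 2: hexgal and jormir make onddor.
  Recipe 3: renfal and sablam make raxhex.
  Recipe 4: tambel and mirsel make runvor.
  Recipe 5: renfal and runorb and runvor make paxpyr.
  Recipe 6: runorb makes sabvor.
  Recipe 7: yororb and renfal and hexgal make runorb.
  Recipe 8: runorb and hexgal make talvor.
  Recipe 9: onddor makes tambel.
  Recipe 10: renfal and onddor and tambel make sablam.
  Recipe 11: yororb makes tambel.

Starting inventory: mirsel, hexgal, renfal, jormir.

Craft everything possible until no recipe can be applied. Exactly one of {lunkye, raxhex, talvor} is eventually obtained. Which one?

hexgal and jormir → onddor (Recipe 2).
onddor → tambel (Recipe 9).
Using Recipe 10, renfal, onddor, and tambel make sablam.
renfal and sablam → raxhex (Recipe 3).
No rule produces lunkye, and it is not given. talvor would need runorb and hexgal (Recipe 8), but runorb is never obtained.

raxhex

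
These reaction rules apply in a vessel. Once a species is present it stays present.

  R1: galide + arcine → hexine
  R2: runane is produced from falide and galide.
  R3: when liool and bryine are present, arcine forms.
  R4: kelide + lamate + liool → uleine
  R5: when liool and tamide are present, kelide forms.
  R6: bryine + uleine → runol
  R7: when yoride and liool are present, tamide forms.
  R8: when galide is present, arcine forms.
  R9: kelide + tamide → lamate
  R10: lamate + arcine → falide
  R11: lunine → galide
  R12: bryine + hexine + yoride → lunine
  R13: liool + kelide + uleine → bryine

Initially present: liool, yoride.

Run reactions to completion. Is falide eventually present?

yoride and liool present → tamide forms (R7).
liool and tamide present → kelide forms (R5).
kelide and tamide present → lamate forms (R9).
kelide, lamate, and liool present → uleine forms (R4).
liool, kelide, and uleine present → bryine forms (R13).
liool and bryine present → arcine forms (R3).
lamate and arcine present → falide forms (R10).

Yes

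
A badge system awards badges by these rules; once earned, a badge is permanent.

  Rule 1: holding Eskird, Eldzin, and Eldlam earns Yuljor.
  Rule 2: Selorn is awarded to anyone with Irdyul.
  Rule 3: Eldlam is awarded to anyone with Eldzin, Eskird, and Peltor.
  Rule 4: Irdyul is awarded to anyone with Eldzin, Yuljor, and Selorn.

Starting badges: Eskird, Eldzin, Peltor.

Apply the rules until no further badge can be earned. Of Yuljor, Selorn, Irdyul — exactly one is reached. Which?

Yuljor

With Eldzin, Eskird, and Peltor, Eldlam is earned (Rule 3).
With Eskird, Eldzin, and Eldlam, Yuljor is earned (Rule 1).
Selorn would need Irdyul (Rule 2), but Irdyul is never earned. Irdyul would need Eldzin, Yuljor, and Selorn (Rule 4), but Selorn is never earned.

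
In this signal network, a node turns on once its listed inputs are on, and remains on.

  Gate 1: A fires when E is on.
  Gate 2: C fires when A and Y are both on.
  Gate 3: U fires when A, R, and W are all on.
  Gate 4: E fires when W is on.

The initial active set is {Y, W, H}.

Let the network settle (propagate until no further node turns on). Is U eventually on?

No

U would need A, R, and W (Gate 3), but R never turns on.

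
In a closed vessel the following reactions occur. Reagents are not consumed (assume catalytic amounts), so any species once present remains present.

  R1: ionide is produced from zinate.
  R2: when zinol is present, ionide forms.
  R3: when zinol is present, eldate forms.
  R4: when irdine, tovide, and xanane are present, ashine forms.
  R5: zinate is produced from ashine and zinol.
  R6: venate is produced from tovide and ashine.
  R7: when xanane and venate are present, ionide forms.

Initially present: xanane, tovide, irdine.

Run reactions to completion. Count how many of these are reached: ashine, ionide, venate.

irdine, tovide, and xanane present → ashine forms (R4).
tovide and ashine present → venate forms (R6).
xanane and venate present → ionide forms (R7).
ashine: reached.
ionide: reached.
venate: reached.
All 3 are reached.

3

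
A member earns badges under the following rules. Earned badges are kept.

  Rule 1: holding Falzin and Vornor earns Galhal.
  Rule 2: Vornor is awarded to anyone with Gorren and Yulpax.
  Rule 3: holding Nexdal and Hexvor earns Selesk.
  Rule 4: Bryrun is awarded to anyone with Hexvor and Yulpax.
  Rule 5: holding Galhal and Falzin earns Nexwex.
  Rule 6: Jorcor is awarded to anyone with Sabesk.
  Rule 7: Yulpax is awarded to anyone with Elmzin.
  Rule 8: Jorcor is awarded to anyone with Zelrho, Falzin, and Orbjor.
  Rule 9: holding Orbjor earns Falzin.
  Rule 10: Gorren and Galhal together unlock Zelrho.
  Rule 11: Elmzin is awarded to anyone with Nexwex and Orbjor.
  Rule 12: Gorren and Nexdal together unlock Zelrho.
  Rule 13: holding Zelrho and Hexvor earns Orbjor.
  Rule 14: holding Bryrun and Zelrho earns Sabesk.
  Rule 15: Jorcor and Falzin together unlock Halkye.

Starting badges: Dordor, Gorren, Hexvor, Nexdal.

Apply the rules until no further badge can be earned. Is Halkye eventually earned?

With Gorren and Nexdal, Zelrho is earned (Rule 12).
With Zelrho and Hexvor, Orbjor is earned (Rule 13).
With Orbjor, Falzin is earned (Rule 9).
With Zelrho, Falzin, and Orbjor, Jorcor is earned (Rule 8).
With Jorcor and Falzin, Halkye is earned (Rule 15).

Yes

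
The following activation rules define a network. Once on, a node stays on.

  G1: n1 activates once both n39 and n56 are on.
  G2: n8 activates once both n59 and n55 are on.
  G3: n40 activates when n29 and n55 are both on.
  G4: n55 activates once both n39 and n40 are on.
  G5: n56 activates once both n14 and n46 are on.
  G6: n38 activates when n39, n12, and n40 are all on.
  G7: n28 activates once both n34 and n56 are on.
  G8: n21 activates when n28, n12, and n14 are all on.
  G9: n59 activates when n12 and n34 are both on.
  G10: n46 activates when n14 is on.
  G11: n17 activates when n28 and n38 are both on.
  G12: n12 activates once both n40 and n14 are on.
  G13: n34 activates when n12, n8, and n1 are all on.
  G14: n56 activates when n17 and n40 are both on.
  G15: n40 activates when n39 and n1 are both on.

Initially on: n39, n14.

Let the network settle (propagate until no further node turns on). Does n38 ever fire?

Yes

G10: n14 on → n46 on.
n14 and n46 are on, so n56 activates (G5).
n39 and n56 are on, so n1 activates (G1).
G15: n39 and n1 on → n40 on.
G12: n40 and n14 on → n12 on.
G6: n39, n12, and n40 on → n38 on.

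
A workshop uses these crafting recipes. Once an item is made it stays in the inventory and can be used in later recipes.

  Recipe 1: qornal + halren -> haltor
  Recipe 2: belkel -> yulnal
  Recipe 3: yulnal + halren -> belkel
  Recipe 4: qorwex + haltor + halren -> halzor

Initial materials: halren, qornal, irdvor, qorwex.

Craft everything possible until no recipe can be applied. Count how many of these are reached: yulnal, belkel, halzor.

Using Recipe 1, qornal and halren make haltor.
qorwex + haltor + halren -> halzor (Recipe 4).
yulnal would need belkel (Recipe 2), but belkel is never obtained.
belkel would need yulnal and halren (Recipe 3), but yulnal is never obtained.
halzor: reached.
Reached: halzor — 1 of the 3.

1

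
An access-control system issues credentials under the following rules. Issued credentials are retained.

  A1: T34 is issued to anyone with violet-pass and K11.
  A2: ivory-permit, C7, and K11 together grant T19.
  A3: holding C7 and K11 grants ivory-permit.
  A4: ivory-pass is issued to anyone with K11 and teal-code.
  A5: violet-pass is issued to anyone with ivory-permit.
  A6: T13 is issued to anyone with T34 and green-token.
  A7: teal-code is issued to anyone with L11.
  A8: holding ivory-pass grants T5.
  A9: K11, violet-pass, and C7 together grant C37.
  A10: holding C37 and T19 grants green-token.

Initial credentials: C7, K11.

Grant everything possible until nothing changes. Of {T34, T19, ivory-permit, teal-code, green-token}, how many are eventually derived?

Holding C7 and K11 grants ivory-permit (A3).
Holding ivory-permit grants violet-pass (A5).
Holding ivory-permit, C7, and K11 grants T19 (A2).
Holding K11, violet-pass, and C7 grants C37 (A9).
Holding violet-pass and K11 grants T34 (A1).
Holding C37 and T19 grants green-token (A10).
T34: reached.
T19: reached.
ivory-permit: reached.
teal-code would need L11 (A7), but L11 is never granted.
green-token: reached.
Reached: T34, T19, ivory-permit, and green-token — 4 of the 5.

4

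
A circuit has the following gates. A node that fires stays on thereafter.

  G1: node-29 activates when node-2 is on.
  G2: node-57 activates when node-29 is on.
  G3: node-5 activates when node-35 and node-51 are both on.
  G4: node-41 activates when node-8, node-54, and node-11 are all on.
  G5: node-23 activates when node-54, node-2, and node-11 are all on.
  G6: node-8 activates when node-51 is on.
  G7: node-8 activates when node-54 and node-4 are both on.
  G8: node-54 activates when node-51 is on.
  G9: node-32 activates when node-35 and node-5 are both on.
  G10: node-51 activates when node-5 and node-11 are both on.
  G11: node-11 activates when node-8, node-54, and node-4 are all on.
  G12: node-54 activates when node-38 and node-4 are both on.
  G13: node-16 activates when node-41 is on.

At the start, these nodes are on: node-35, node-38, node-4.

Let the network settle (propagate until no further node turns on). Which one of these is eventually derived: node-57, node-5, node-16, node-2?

node-16

node-38 and node-4 are on, so node-54 activates (G12).
G7: node-54 and node-4 on → node-8 on.
G11: node-8, node-54, and node-4 on → node-11 on.
node-8, node-54, and node-11 are on, so node-41 activates (G4).
node-41 is on, so node-16 activates (G13).
node-57 would need node-29 (G2), but node-29 never turns on. No rule produces node-2, and it is not given. node-5 would need node-35 and node-51 (G3), but node-51 never turns on.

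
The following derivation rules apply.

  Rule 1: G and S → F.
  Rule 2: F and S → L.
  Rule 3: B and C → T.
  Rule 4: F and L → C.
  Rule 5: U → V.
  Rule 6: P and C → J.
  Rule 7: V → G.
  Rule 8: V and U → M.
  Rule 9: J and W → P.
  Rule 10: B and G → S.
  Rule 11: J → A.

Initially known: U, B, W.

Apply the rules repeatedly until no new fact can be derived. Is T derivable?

Yes

U holds, so V follows (Rule 5).
V holds, so G follows (Rule 7).
From B and G, Rule 10 gives S.
G and S hold, so F follows (Rule 1).
From F and S, Rule 2 gives L.
F and L hold, so C follows (Rule 4).
From B and C, Rule 3 gives T.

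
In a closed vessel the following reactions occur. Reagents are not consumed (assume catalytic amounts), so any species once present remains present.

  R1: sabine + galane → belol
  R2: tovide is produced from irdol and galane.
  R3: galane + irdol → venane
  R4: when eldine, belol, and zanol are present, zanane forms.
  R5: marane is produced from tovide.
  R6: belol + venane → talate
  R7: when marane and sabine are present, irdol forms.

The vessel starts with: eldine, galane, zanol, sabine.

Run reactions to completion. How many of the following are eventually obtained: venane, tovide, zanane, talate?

1

sabine and galane present → belol forms (R1).
eldine, belol, and zanol present → zanane forms (R4).
venane would need galane and irdol (R3), but irdol never forms.
tovide would need irdol and galane (R2), but irdol never forms.
zanane: reached.
talate would need belol and venane (R6), but venane never forms.
Reached: zanane — 1 of the 4.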